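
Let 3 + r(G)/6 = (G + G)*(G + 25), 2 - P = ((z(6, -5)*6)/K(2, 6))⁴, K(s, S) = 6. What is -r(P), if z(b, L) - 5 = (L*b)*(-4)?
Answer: -715255652343750630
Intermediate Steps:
z(b, L) = 5 - 4*L*b (z(b, L) = 5 + (L*b)*(-4) = 5 - 4*L*b)
P = -244140623 (P = 2 - (((5 - 4*(-5)*6)*6)/6)⁴ = 2 - (((5 + 120)*6)*(⅙))⁴ = 2 - ((125*6)*(⅙))⁴ = 2 - (750*(⅙))⁴ = 2 - 1*125⁴ = 2 - 1*244140625 = 2 - 244140625 = -244140623)
r(G) = -18 + 12*G*(25 + G) (r(G) = -18 + 6*((G + G)*(G + 25)) = -18 + 6*((2*G)*(25 + G)) = -18 + 6*(2*G*(25 + G)) = -18 + 12*G*(25 + G))
-r(P) = -(-18 + 12*(-244140623)² + 300*(-244140623)) = -(-18 + 12*59604643798828129 - 73242186900) = -(-18 + 715255725585937548 - 73242186900) = -1*715255652343750630 = -715255652343750630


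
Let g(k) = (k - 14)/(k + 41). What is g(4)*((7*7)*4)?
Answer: -392/9 ≈ -43.556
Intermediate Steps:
g(k) = (-14 + k)/(41 + k)
g(4)*((7*7)*4) = ((-14 + 4)/(41 + 4))*((7*7)*4) = (-10/45)*(49*4) = ((1/45)*(-10))*196 = -2/9*196 = -392/9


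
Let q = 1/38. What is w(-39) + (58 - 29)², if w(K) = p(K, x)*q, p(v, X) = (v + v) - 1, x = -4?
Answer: 31879/38 ≈ 838.92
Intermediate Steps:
q = 1/38 ≈ 0.026316
p(v, X) = -1 + 2*v (p(v, X) = 2*v - 1 = -1 + 2*v)
w(K) = -1/38 + K/19 (w(K) = (-1 + 2*K)*(1/38) = -1/38 + K/19)
w(-39) + (58 - 29)² = (-1/38 + (1/19)*(-39)) + (58 - 29)² = (-1/38 - 39/19) + 29² = -79/38 + 841 = 31879/38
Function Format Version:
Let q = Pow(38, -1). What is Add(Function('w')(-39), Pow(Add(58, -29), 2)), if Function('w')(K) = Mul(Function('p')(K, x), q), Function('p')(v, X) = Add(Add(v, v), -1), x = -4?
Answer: Rational(31879, 38) ≈ 838.92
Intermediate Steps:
q = Rational(1, 38) ≈ 0.026316
Function('p')(v, X) = Add(-1, Mul(2, v)) (Function('p')(v, X) = Add(Mul(2, v), -1) = Add(-1, Mul(2, v)))
Function('w')(K) = Add(Rational(-1, 38), Mul(Rational(1, 19), K)) (Function('w')(K) = Mul(Add(-1, Mul(2, K)), Rational(1, 38)) = Add(Rational(-1, 38), Mul(Rational(1, 19), K)))
Add(Function('w')(-39), Pow(Add(58, -29), 2)) = Add(Add(Rational(-1, 38), Mul(Rational(1, 19), -39)), Pow(Add(58, -29), 2)) = Add(Add(Rational(-1, 38), Rational(-39, 19)), Pow(29, 2)) = Add(Rational(-79, 38), 841) = Rational(31879, 38)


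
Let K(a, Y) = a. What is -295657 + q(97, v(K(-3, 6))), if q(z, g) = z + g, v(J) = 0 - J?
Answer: -295557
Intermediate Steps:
v(J) = -J
q(z, g) = g + z
-295657 + q(97, v(K(-3, 6))) = -295657 + (-1*(-3) + 97) = -295657 + (3 + 97) = -295657 + 100 = -295557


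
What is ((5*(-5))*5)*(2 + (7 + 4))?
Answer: -1625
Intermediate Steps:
((5*(-5))*5)*(2 + (7 + 4)) = (-25*5)*(2 + 11) = -125*13 = -1625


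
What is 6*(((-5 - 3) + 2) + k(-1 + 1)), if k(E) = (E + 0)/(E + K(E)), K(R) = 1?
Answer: -36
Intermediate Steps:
k(E) = E/(1 + E) (k(E) = (E + 0)/(E + 1) = E/(1 + E))
6*(((-5 - 3) + 2) + k(-1 + 1)) = 6*(((-5 - 3) + 2) + (-1 + 1)/(1 + (-1 + 1))) = 6*((-8 + 2) + 0/(1 + 0)) = 6*(-6 + 0/1) = 6*(-6 + 0*1) = 6*(-6 + 0) = 6*(-6) = -36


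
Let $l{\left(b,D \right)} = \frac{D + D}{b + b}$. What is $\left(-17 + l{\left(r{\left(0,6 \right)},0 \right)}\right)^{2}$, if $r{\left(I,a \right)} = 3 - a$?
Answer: $289$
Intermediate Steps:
$l{\left(b,D \right)} = \frac{D}{b}$ ($l{\left(b,D \right)} = \frac{2 D}{2 b} = 2 D \frac{1}{2 b} = \frac{D}{b}$)
$\left(-17 + l{\left(r{\left(0,6 \right)},0 \right)}\right)^{2} = \left(-17 + \frac{0}{3 - 6}\right)^{2} = \left(-17 + \frac{0}{-3}\right)^{2} = \left(-17 + 0 \left(- \frac{1}{3}\right)\right)^{2} = \left(-17 + 0\right)^{2} = \left(-17\right)^{2} = 289$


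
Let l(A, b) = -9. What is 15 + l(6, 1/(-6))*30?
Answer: -255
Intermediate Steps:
15 + l(6, 1/(-6))*30 = 15 - 9*30 = 15 - 270 = -255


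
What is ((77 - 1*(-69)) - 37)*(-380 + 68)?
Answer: -34008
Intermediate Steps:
((77 - 1*(-69)) - 37)*(-380 + 68) = ((77 + 69) - 37)*(-312) = (146 - 37)*(-312) = 109*(-312) = -34008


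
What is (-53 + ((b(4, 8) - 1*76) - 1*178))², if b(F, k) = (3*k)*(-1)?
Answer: 109561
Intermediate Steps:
b(F, k) = -3*k
(-53 + ((b(4, 8) - 1*76) - 1*178))² = (-53 + ((-3*8 - 1*76) - 1*178))² = (-53 + ((-24 - 76) - 178))² = (-53 + (-100 - 178))² = (-53 - 278)² = (-331)² = 109561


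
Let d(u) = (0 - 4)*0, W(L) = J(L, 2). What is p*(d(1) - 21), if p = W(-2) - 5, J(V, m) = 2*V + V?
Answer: 231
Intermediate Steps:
J(V, m) = 3*V
W(L) = 3*L
d(u) = 0 (d(u) = -4*0 = 0)
p = -11 (p = 3*(-2) - 5 = -6 - 5 = -11)
p*(d(1) - 21) = -11*(0 - 21) = -11*(-21) = 231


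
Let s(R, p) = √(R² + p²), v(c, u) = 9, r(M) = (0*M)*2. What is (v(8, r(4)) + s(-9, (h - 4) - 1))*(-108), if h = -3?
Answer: -972 - 108*√145 ≈ -2272.5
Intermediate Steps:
r(M) = 0 (r(M) = 0*2 = 0)
(v(8, r(4)) + s(-9, (h - 4) - 1))*(-108) = (9 + √((-9)² + ((-3 - 4) - 1)²))*(-108) = (9 + √(81 + (-7 - 1)²))*(-108) = (9 + √(81 + (-8)²))*(-108) = (9 + √(81 + 64))*(-108) = (9 + √145)*(-108) = -972 - 108*√145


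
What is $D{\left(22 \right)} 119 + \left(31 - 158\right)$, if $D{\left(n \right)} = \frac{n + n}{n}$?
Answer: $111$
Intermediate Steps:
$D{\left(n \right)} = 2$ ($D{\left(n \right)} = \frac{2 n}{n} = 2$)
$D{\left(22 \right)} 119 + \left(31 - 158\right) = 2 \cdot 119 + \left(31 - 158\right) = 238 - 127 = 111$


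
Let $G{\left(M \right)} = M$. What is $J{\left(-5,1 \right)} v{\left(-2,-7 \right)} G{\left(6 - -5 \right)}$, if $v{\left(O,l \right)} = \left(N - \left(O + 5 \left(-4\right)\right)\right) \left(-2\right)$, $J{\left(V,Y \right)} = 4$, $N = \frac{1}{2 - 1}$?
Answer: $-2024$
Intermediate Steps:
$N = 1$ ($N = 1^{-1} = 1$)
$v{\left(O,l \right)} = -42 + 2 O$ ($v{\left(O,l \right)} = \left(1 - \left(O + 5 \left(-4\right)\right)\right) \left(-2\right) = \left(1 - \left(O - 20\right)\right) \left(-2\right) = \left(1 - \left(-20 + O\right)\right) \left(-2\right) = \left(21 - O\right) \left(-2\right) = -42 + 2 O$)
$J{\left(-5,1 \right)} v{\left(-2,-7 \right)} G{\left(6 - -5 \right)} = 4 \left(-42 + 2 \left(-2\right)\right) \left(6 - -5\right) = 4 \left(-42 - 4\right) \left(6 + 5\right) = 4 \left(-46\right) 11 = \left(-184\right) 11 = -2024$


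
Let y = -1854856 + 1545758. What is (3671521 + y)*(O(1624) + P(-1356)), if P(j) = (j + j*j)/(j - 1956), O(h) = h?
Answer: 992281289107/276 ≈ 3.5952e+9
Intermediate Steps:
P(j) = (j + j**2)/(-1956 + j)
y = -309098
(3671521 + y)*(O(1624) + P(-1356)) = (3671521 - 309098)*(1624 - 1356*(1 - 1356)/(-1956 - 1356)) = 3362423*(1624 - 1356*(-1355)/(-3312)) = 3362423*(1624 - 1356*(-1/3312)*(-1355)) = 3362423*(1624 - 153115/276) = 3362423*(295109/276) = 992281289107/276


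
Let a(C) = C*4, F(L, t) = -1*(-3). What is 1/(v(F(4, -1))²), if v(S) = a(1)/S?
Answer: 9/16 ≈ 0.56250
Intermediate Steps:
F(L, t) = 3
a(C) = 4*C
v(S) = 4/S (v(S) = (4*1)/S = 4/S)
1/(v(F(4, -1))²) = 1/((4/3)²) = 1/(16/9) = 9/16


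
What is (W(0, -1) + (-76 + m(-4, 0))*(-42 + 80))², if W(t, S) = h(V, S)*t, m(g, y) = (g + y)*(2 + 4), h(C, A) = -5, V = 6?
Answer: 14440000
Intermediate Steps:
m(g, y) = 6*g + 6*y (m(g, y) = (g + y)*6 = 6*g + 6*y)
W(t, S) = -5*t
(W(0, -1) + (-76 + m(-4, 0))*(-42 + 80))² = (-5*0 + (-76 + (6*(-4) + 6*0))*(-42 + 80))² = (0 + (-76 + (-24 + 0))*38)² = (0 + (-76 - 24)*38)² = (0 - 100*38)² = (0 - 3800)² = (-3800)² = 14440000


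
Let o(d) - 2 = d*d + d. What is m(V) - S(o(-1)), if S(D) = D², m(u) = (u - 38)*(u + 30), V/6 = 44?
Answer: 66440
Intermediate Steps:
V = 264 (V = 6*44 = 264)
o(d) = 2 + d + d² (o(d) = 2 + (d*d + d) = 2 + (d² + d) = 2 + (d + d²) = 2 + d + d²)
m(u) = (-38 + u)*(30 + u)
m(V) - S(o(-1)) = (-1140 + 264² - 8*264) - (2 - 1 + (-1)²)² = (-1140 + 69696 - 2112) - (2 - 1 + 1)² = 66444 - 1*2² = 66444 - 1*4 = 66444 - 4 = 66440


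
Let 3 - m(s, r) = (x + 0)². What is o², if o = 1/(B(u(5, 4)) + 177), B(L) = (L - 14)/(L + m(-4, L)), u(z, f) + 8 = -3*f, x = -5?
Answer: 441/13942756 ≈ 3.1629e-5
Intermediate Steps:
m(s, r) = -22 (m(s, r) = 3 - (-5 + 0)² = 3 - 1*(-5)² = 3 - 1*25 = 3 - 25 = -22)
u(z, f) = -8 - 3*f
B(L) = (-14 + L)/(-22 + L) (B(L) = (L - 14)/(L - 22) = (-14 + L)/(-22 + L))
o = 21/3734 (o = 1/((-14 + (-8 - 3*4))/(-22 + (-8 - 3*4)) + 177) = 1/((-14 + (-8 - 12))/(-22 + (-8 - 12)) + 177) = 1/((-14 - 20)/(-22 - 20) + 177) = 1/(-34/(-42) + 177) = 1/(-1/42*(-34) + 177) = 1/(17/21 + 177) = 1/(3734/21) = 21/3734 ≈ 0.0056240)
o² = (21/3734)² = 441/13942756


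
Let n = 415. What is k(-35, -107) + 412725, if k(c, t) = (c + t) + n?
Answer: 412998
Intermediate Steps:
k(c, t) = 415 + c + t (k(c, t) = (c + t) + 415 = 415 + c + t)
k(-35, -107) + 412725 = (415 - 35 - 107) + 412725 = 273 + 412725 = 412998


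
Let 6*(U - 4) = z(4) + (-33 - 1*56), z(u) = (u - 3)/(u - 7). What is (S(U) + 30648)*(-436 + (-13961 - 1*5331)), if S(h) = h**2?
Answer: -5462665664/9 ≈ -6.0696e+8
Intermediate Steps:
z(u) = (-3 + u)/(-7 + u)
U = -98/9 (U = 4 + ((-3 + 4)/(-7 + 4) + (-33 - 1*56))/6 = 4 + (1/(-3) + (-33 - 56))/6 = 4 + (-1/3*1 - 89)/6 = 4 + (-1/3 - 89)/6 = 4 + (1/6)*(-268/3) = 4 - 134/9 = -98/9 ≈ -10.889)
(S(U) + 30648)*(-436 + (-13961 - 1*5331)) = ((-98/9)**2 + 30648)*(-436 + (-13961 - 1*5331)) = (9604/81 + 30648)*(-436 + (-13961 - 5331)) = 2492092*(-436 - 19292)/81 = (2492092/81)*(-19728) = -5462665664/9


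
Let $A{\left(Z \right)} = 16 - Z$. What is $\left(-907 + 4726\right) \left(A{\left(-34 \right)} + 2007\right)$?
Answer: $7855683$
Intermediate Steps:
$\left(-907 + 4726\right) \left(A{\left(-34 \right)} + 2007\right) = \left(-907 + 4726\right) \left(\left(16 - -34\right) + 2007\right) = 3819 \left(\left(16 + 34\right) + 2007\right) = 3819 \left(50 + 2007\right) = 3819 \cdot 2057 = 7855683$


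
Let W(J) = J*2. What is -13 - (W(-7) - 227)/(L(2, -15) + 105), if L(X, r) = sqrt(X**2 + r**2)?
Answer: -115043/10796 - 241*sqrt(229)/10796 ≈ -10.994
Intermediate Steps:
W(J) = 2*J
-13 - (W(-7) - 227)/(L(2, -15) + 105) = -13 - (2*(-7) - 227)/(sqrt(2**2 + (-15)**2) + 105) = -13 - (-14 - 227)/(sqrt(4 + 225) + 105) = -13 - (-241)/(sqrt(229) + 105) = -13 - (-241)/(105 + sqrt(229)) = -13 + 241/(105 + sqrt(229))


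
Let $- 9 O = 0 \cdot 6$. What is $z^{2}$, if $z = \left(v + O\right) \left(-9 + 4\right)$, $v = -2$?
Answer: $100$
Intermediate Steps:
$O = 0$ ($O = - \frac{0 \cdot 6}{9} = \left(- \frac{1}{9}\right) 0 = 0$)
$z = 10$ ($z = \left(-2 + 0\right) \left(-9 + 4\right) = \left(-2\right) \left(-5\right) = 10$)
$z^{2} = 10^{2} = 100$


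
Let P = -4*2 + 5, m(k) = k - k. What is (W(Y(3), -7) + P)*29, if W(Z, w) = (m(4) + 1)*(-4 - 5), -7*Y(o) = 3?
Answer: -348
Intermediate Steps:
m(k) = 0
Y(o) = -3/7 (Y(o) = -⅐*3 = -3/7)
W(Z, w) = -9 (W(Z, w) = (0 + 1)*(-4 - 5) = 1*(-9) = -9)
P = -3 (P = -8 + 5 = -3)
(W(Y(3), -7) + P)*29 = (-9 - 3)*29 = -12*29 = -348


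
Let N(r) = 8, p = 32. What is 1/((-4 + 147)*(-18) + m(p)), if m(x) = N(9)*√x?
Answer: -1287/3311714 - 8*√2/1655857 ≈ -0.00039545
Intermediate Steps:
m(x) = 8*√x
1/((-4 + 147)*(-18) + m(p)) = 1/((-4 + 147)*(-18) + 8*√32) = 1/(143*(-18) + 8*(4*√2)) = 1/(-2574 + 32*√2)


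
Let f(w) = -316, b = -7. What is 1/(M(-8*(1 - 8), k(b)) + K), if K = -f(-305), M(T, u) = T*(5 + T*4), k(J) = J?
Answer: 1/13140 ≈ 7.6103e-5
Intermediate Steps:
M(T, u) = T*(5 + 4*T)
K = 316 (K = -1*(-316) = 316)
1/(M(-8*(1 - 8), k(b)) + K) = 1/((-8*(1 - 8))*(5 + 4*(-8*(1 - 8))) + 316) = 1/((-8*(-7))*(5 + 4*(-8*(-7))) + 316) = 1/(56*(5 + 4*56) + 316) = 1/(56*(5 + 224) + 316) = 1/(56*229 + 316) = 1/(12824 + 316) = 1/13140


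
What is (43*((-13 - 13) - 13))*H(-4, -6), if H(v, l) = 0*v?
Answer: 0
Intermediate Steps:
H(v, l) = 0
(43*((-13 - 13) - 13))*H(-4, -6) = (43*((-13 - 13) - 13))*0 = (43*(-26 - 13))*0 = (43*(-39))*0 = -1677*0 = 0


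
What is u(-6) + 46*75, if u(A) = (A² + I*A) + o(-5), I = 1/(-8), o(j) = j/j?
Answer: 13951/4 ≈ 3487.8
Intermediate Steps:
o(j) = 1
I = -⅛ (I = 1*(-⅛) = -⅛ ≈ -0.12500)
u(A) = 1 + A² - A/8 (u(A) = (A² - A/8) + 1 = 1 + A² - A/8)
u(-6) + 46*75 = (1 + (-6)² - ⅛*(-6)) + 46*75 = (1 + 36 + ¾) + 3450 = 151/4 + 3450 = 13951/4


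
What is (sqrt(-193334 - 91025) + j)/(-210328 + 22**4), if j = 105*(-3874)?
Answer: -67795/3988 + I*sqrt(284359)/23928 ≈ -17.0 + 0.022286*I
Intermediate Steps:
j = -406770
(sqrt(-193334 - 91025) + j)/(-210328 + 22**4) = (sqrt(-193334 - 91025) - 406770)/(-210328 + 22**4) = (sqrt(-284359) - 406770)/(-210328 + 234256) = (I*sqrt(284359) - 406770)/23928 = (-406770 + I*sqrt(284359))*(1/23928) = -67795/3988 + I*sqrt(284359)/23928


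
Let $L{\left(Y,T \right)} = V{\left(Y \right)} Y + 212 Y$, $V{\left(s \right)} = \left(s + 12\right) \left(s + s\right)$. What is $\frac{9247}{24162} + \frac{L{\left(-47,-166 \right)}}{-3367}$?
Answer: $\frac{4008054877}{81353454} \approx 49.267$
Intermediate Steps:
$V{\left(s \right)} = 2 s \left(12 + s\right)$ ($V{\left(s \right)} = \left(12 + s\right) 2 s = 2 s \left(12 + s\right)$)
$L{\left(Y,T \right)} = 212 Y + 2 Y^{2} \left(12 + Y\right)$ ($L{\left(Y,T \right)} = 2 Y \left(12 + Y\right) Y + 212 Y = 2 Y^{2} \left(12 + Y\right) + 212 Y = 212 Y + 2 Y^{2} \left(12 + Y\right)$)
$\frac{9247}{24162} + \frac{L{\left(-47,-166 \right)}}{-3367} = \frac{9247}{24162} + \frac{2 \left(-47\right) \left(106 - 47 \left(12 - 47\right)\right)}{-3367} = 9247 \cdot \frac{1}{24162} + 2 \left(-47\right) \left(106 - -1645\right) \left(- \frac{1}{3367}\right) = \frac{9247}{24162} + 2 \left(-47\right) \left(106 + 1645\right) \left(- \frac{1}{3367}\right) = \frac{9247}{24162} + 2 \left(-47\right) 1751 \left(- \frac{1}{3367}\right) = \frac{9247}{24162} - - \frac{164594}{3367} = \frac{9247}{24162} + \frac{164594}{3367} = \frac{4008054877}{81353454}$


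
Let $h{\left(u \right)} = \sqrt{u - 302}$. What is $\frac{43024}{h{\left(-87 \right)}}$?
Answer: $- \frac{43024 i \sqrt{389}}{389} \approx - 2181.4 i$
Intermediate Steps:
$h{\left(u \right)} = \sqrt{-302 + u}$
$\frac{43024}{h{\left(-87 \right)}} = \frac{43024}{\sqrt{-302 - 87}} = \frac{43024}{\sqrt{-389}} = \frac{43024}{i \sqrt{389}} = 43024 \left(- \frac{i \sqrt{389}}{389}\right) = - \frac{43024 i \sqrt{389}}{389}$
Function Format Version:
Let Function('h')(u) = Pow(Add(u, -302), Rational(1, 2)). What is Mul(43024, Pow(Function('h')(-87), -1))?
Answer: Mul(Rational(-43024, 389), I, Pow(389, Rational(1, 2))) ≈ Mul(-2181.4, I)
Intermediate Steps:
Function('h')(u) = Pow(Add(-302, u), Rational(1, 2))
Mul(43024, Pow(Function('h')(-87), -1)) = Mul(43024, Pow(Pow(Add(-302, -87), Rational(1, 2)), -1)) = Mul(43024, Pow(Pow(-389, Rational(1, 2)), -1)) = Mul(43024, Pow(Mul(I, Pow(389, Rational(1, 2))), -1)) = Mul(43024, Mul(Rational(-1, 389), I, Pow(389, Rational(1, 2)))) = Mul(Rational(-43024, 389), I, Pow(389, Rational(1, 2)))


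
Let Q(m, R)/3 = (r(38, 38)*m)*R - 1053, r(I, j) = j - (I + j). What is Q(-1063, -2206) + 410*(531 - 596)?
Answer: -267357301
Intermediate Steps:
r(I, j) = -I (r(I, j) = j + (-I - j) = -I)
Q(m, R) = -3159 - 114*R*m (Q(m, R) = 3*(((-1*38)*m)*R - 1053) = 3*((-38*m)*R - 1053) = 3*(-38*R*m - 1053) = 3*(-1053 - 38*R*m) = -3159 - 114*R*m)
Q(-1063, -2206) + 410*(531 - 596) = (-3159 - 114*(-2206)*(-1063)) + 410*(531 - 596) = (-3159 - 267327492) + 410*(-65) = -267330651 - 26650 = -267357301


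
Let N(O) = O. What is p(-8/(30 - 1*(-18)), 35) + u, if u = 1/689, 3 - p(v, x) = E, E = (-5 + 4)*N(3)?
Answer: 4135/689 ≈ 6.0014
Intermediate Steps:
E = -3 (E = (-5 + 4)*3 = -1*3 = -3)
p(v, x) = 6 (p(v, x) = 3 - 1*(-3) = 3 + 3 = 6)
u = 1/689 ≈ 0.0014514
p(-8/(30 - 1*(-18)), 35) + u = 6 + 1/689 = 4135/689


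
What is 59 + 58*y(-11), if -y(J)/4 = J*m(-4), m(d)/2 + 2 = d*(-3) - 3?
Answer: 35787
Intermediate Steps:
m(d) = -10 - 6*d (m(d) = -4 + 2*(d*(-3) - 3) = -4 + 2*(-3*d - 3) = -4 + 2*(-3 - 3*d) = -4 + (-6 - 6*d) = -10 - 6*d)
y(J) = -56*J (y(J) = -4*J*(-10 - 6*(-4)) = -4*J*(-10 + 24) = -4*J*14 = -56*J)
59 + 58*y(-11) = 59 + 58*(-56*(-11)) = 59 + 58*616 = 59 + 35728 = 35787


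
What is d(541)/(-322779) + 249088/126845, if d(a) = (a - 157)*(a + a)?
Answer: 9232600064/13647634085 ≈ 0.67650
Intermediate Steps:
d(a) = 2*a*(-157 + a) (d(a) = (-157 + a)*(2*a) = 2*a*(-157 + a))
d(541)/(-322779) + 249088/126845 = (2*541*(-157 + 541))/(-322779) + 249088/126845 = (2*541*384)*(-1/322779) + 249088*(1/126845) = 415488*(-1/322779) + 249088/126845 = -138496/107593 + 249088/126845 = 9232600064/13647634085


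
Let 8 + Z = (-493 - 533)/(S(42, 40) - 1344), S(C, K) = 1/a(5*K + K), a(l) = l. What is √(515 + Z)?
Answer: √52829891328027/322559 ≈ 22.534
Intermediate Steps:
S(C, K) = 1/(6*K) (S(C, K) = 1/(5*K + K) = 1/(6*K))
Z = -2334232/322559 (Z = -8 + (-493 - 533)/((⅙)/40 - 1344) = -8 - 1026/((⅙)*(1/40) - 1344) = -8 - 1026/(1/240 - 1344) = -8 - 1026/(-322559/240) = -8 - 1026*(-240/322559) = -8 + 246240/322559 = -2334232/322559 ≈ -7.2366)
√(515 + Z) = √(515 - 2334232/322559) = √(163783653/322559) = √52829891328027/322559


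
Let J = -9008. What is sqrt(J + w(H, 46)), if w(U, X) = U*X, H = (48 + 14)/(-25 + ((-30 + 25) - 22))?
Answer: I*sqrt(1531621)/13 ≈ 95.199*I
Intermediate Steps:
H = -31/26 (H = 62/(-25 + (-5 - 22)) = 62/(-25 - 27) = 62/(-52) = 62*(-1/52) = -31/26 ≈ -1.1923)
sqrt(J + w(H, 46)) = sqrt(-9008 - 31/26*46) = sqrt(-9008 - 713/13) = sqrt(-117817/13) = I*sqrt(1531621)/13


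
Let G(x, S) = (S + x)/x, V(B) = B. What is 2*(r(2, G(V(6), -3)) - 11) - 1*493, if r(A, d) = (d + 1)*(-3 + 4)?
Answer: -512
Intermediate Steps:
G(x, S) = (S + x)/x
r(A, d) = 1 + d (r(A, d) = (1 + d)*1 = 1 + d)
2*(r(2, G(V(6), -3)) - 11) - 1*493 = 2*((1 + (-3 + 6)/6) - 11) - 1*493 = 2*((1 + (⅙)*3) - 11) - 493 = 2*((1 + ½) - 11) - 493 = 2*(3/2 - 11) - 493 = 2*(-19/2) - 493 = -19 - 493 = -512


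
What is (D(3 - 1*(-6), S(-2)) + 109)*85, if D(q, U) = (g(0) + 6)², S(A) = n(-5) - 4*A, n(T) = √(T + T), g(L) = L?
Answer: 12325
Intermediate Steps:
n(T) = √2*√T (n(T) = √(2*T) = √2*√T)
S(A) = -4*A + I*√10 (S(A) = √2*√(-5) - 4*A = √2*(I*√5) - 4*A = I*√10 - 4*A = -4*A + I*√10)
D(q, U) = 36 (D(q, U) = (0 + 6)² = 6² = 36)
(D(3 - 1*(-6), S(-2)) + 109)*85 = (36 + 109)*85 = 145*85 = 12325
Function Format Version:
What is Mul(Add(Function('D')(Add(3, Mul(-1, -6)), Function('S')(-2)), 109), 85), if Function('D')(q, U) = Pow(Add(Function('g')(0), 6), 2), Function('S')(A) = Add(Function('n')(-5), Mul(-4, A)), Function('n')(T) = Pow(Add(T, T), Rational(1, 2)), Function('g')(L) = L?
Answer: 12325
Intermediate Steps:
Function('n')(T) = Mul(Pow(2, Rational(1, 2)), Pow(T, Rational(1, 2))) (Function('n')(T) = Pow(Mul(2, T), Rational(1, 2)) = Mul(Pow(2, Rational(1, 2)), Pow(T, Rational(1, 2))))
Function('S')(A) = Add(Mul(-4, A), Mul(I, Pow(10, Rational(1, 2)))) (Function('S')(A) = Add(Mul(Pow(2, Rational(1, 2)), Pow(-5, Rational(1, 2))), Mul(-4, A)) = Add(Mul(Pow(2, Rational(1, 2)), Mul(I, Pow(5, Rational(1, 2)))), Mul(-4, A)) = Add(Mul(I, Pow(10, Rational(1, 2))), Mul(-4, A)) = Add(Mul(-4, A), Mul(I, Pow(10, Rational(1, 2)))))
Function('D')(q, U) = 36 (Function('D')(q, U) = Pow(Add(0, 6), 2) = Pow(6, 2) = 36)
Mul(Add(Function('D')(Add(3, Mul(-1, -6)), Function('S')(-2)), 109), 85) = Mul(Add(36, 109), 85) = Mul(145, 85) = 12325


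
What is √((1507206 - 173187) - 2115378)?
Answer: I*√781359 ≈ 883.95*I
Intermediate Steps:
√((1507206 - 173187) - 2115378) = √(1334019 - 2115378) = √(-781359) = I*√781359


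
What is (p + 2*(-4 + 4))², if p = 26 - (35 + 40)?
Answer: 2401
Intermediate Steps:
p = -49 (p = 26 - 1*75 = 26 - 75 = -49)
(p + 2*(-4 + 4))² = (-49 + 2*(-4 + 4))² = (-49 + 2*0)² = (-49 + 0)² = (-49)² = 2401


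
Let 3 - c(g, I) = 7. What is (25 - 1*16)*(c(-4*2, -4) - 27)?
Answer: -279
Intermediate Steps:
c(g, I) = -4 (c(g, I) = 3 - 1*7 = 3 - 7 = -4)
(25 - 1*16)*(c(-4*2, -4) - 27) = (25 - 1*16)*(-4 - 27) = (25 - 16)*(-31) = 9*(-31) = -279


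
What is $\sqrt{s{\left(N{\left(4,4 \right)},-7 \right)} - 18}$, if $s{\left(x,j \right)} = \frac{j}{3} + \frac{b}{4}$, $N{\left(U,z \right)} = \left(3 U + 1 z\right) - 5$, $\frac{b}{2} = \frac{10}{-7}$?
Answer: $\frac{i \sqrt{9282}}{21} \approx 4.5878 i$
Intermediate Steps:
$b = - \frac{20}{7}$ ($b = 2 \frac{10}{-7} = 2 \cdot 10 \left(- \frac{1}{7}\right) = 2 \left(- \frac{10}{7}\right) = - \frac{20}{7} \approx -2.8571$)
$N{\left(U,z \right)} = -5 + z + 3 U$ ($N{\left(U,z \right)} = \left(3 U + z\right) - 5 = \left(z + 3 U\right) - 5 = -5 + z + 3 U$)
$s{\left(x,j \right)} = - \frac{5}{7} + \frac{j}{3}$ ($s{\left(x,j \right)} = \frac{j}{3} - \frac{20}{7 \cdot 4} = j \frac{1}{3} - \frac{5}{7} = \frac{j}{3} - \frac{5}{7} = - \frac{5}{7} + \frac{j}{3}$)
$\sqrt{s{\left(N{\left(4,4 \right)},-7 \right)} - 18} = \sqrt{\left(- \frac{5}{7} + \frac{1}{3} \left(-7\right)\right) - 18} = \sqrt{\left(- \frac{5}{7} - \frac{7}{3}\right) - 18} = \sqrt{- \frac{64}{21} - 18} = \sqrt{- \frac{442}{21}} = \frac{i \sqrt{9282}}{21}$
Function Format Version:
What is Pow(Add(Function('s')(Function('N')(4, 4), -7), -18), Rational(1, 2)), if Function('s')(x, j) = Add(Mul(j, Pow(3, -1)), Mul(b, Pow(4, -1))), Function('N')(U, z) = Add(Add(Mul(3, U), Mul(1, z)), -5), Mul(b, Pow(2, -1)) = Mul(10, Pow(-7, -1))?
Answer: Mul(Rational(1, 21), I, Pow(9282, Rational(1, 2))) ≈ Mul(4.5878, I)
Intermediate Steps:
b = Rational(-20, 7) (b = Mul(2, Mul(10, Pow(-7, -1))) = Mul(2, Mul(10, Rational(-1, 7))) = Mul(2, Rational(-10, 7)) = Rational(-20, 7) ≈ -2.8571)
Function('N')(U, z) = Add(-5, z, Mul(3, U)) (Function('N')(U, z) = Add(Add(Mul(3, U), z), -5) = Add(Add(z, Mul(3, U)), -5) = Add(-5, z, Mul(3, U)))
Function('s')(x, j) = Add(Rational(-5, 7), Mul(Rational(1, 3), j)) (Function('s')(x, j) = Add(Mul(j, Pow(3, -1)), Mul(Rational(-20, 7), Pow(4, -1))) = Add(Mul(j, Rational(1, 3)), Mul(Rational(-20, 7), Rational(1, 4))) = Add(Mul(Rational(1, 3), j), Rational(-5, 7)) = Add(Rational(-5, 7), Mul(Rational(1, 3), j)))
Pow(Add(Function('s')(Function('N')(4, 4), -7), -18), Rational(1, 2)) = Pow(Add(Add(Rational(-5, 7), Mul(Rational(1, 3), -7)), -18), Rational(1, 2)) = Pow(Add(Add(Rational(-5, 7), Rational(-7, 3)), -18), Rational(1, 2)) = Pow(Add(Rational(-64, 21), -18), Rational(1, 2)) = Pow(Rational(-442, 21), Rational(1, 2)) = Mul(Rational(1, 21), I, Pow(9282, Rational(1, 2)))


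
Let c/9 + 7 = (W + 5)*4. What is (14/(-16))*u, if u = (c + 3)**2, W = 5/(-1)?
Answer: -3150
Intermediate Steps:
W = -5 (W = 5*(-1) = -5)
c = -63 (c = -63 + 9*((-5 + 5)*4) = -63 + 9*(0*4) = -63 + 9*0 = -63 + 0 = -63)
u = 3600 (u = (-63 + 3)**2 = (-60)**2 = 3600)
(14/(-16))*u = (14/(-16))*3600 = (14*(-1/16))*3600 = -7/8*3600 = -3150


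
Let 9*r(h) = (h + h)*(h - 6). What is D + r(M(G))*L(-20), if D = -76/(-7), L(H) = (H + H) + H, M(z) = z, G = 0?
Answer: 76/7 ≈ 10.857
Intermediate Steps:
L(H) = 3*H (L(H) = 2*H + H = 3*H)
D = 76/7 (D = -76*(-⅐) = 76/7 ≈ 10.857)
r(h) = 2*h*(-6 + h)/9 (r(h) = ((h + h)*(h - 6))/9 = ((2*h)*(-6 + h))/9 = (2*h*(-6 + h))/9 = 2*h*(-6 + h)/9)
D + r(M(G))*L(-20) = 76/7 + ((2/9)*0*(-6 + 0))*(3*(-20)) = 76/7 + ((2/9)*0*(-6))*(-60) = 76/7 + 0*(-60) = 76/7 + 0 = 76/7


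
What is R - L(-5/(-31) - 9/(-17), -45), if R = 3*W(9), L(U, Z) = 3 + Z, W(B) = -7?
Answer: 21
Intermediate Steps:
R = -21 (R = 3*(-7) = -21)
R - L(-5/(-31) - 9/(-17), -45) = -21 - (3 - 45) = -21 - 1*(-42) = -21 + 42 = 21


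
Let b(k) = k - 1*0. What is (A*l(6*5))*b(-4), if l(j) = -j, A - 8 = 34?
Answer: 5040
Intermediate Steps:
A = 42 (A = 8 + 34 = 42)
b(k) = k (b(k) = k + 0 = k)
(A*l(6*5))*b(-4) = (42*(-6*5))*(-4) = (42*(-1*30))*(-4) = (42*(-30))*(-4) = -1260*(-4) = 5040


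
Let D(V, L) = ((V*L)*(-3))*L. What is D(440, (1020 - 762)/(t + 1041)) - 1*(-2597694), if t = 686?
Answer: 704328165786/271139 ≈ 2.5977e+6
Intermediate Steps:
D(V, L) = -3*V*L² (D(V, L) = ((L*V)*(-3))*L = (-3*L*V)*L = -3*V*L²)
D(440, (1020 - 762)/(t + 1041)) - 1*(-2597694) = -3*440*((1020 - 762)/(686 + 1041))² - 1*(-2597694) = -3*440*(258/1727)² + 2597694 = -3*440*66564/2982529 + 2597694 = -7987680/271139 + 2597694 = 704328165786/271139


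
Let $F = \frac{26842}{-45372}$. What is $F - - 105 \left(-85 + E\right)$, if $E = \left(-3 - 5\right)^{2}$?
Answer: $- \frac{50036051}{22686} \approx -2205.6$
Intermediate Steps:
$E = 64$ ($E = \left(-8\right)^{2} = 64$)
$F = - \frac{13421}{22686}$ ($F = 26842 \left(- \frac{1}{45372}\right) = - \frac{13421}{22686} \approx -0.5916$)
$F - - 105 \left(-85 + E\right) = - \frac{13421}{22686} - - 105 \left(-85 + 64\right) = - \frac{13421}{22686} - \left(-105\right) \left(-21\right) = - \frac{13421}{22686} - 2205 = - \frac{50036051}{22686}$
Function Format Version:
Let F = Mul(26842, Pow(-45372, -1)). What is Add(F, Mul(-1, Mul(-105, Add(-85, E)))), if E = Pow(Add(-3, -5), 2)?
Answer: Rational(-50036051, 22686) ≈ -2205.6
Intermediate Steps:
E = 64 (E = Pow(-8, 2) = 64)
F = Rational(-13421, 22686) (F = Mul(26842, Rational(-1, 45372)) = Rational(-13421, 22686) ≈ -0.59160)
Add(F, Mul(-1, Mul(-105, Add(-85, E)))) = Add(Rational(-13421, 22686), Mul(-1, Mul(-105, Add(-85, 64)))) = Add(Rational(-13421, 22686), Mul(-1, Mul(-105, -21))) = Add(Rational(-13421, 22686), Mul(-1, 2205)) = Add(Rational(-13421, 22686), -2205) = Rational(-50036051, 22686)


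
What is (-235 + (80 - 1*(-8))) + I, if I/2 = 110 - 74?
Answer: -75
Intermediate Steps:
I = 72 (I = 2*(110 - 74) = 2*36 = 72)
(-235 + (80 - 1*(-8))) + I = (-235 + (80 - 1*(-8))) + 72 = (-235 + (80 + 8)) + 72 = (-235 + 88) + 72 = -147 + 72 = -75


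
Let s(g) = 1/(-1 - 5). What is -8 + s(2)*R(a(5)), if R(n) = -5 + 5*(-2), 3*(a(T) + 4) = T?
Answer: -11/2 ≈ -5.5000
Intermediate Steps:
a(T) = -4 + T/3
s(g) = -⅙ (s(g) = 1/(-6) = -⅙)
R(n) = -15 (R(n) = -5 - 10 = -15)
-8 + s(2)*R(a(5)) = -8 - ⅙*(-15) = -8 + 5/2 = -11/2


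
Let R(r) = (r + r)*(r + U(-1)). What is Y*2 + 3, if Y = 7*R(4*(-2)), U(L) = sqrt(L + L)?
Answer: 1795 - 224*I*sqrt(2) ≈ 1795.0 - 316.78*I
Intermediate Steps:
U(L) = sqrt(2)*sqrt(L) (U(L) = sqrt(2*L) = sqrt(2)*sqrt(L))
R(r) = 2*r*(r + I*sqrt(2)) (R(r) = (r + r)*(r + sqrt(2)*sqrt(-1)) = (2*r)*(r + sqrt(2)*I) = (2*r)*(r + I*sqrt(2)) = 2*r*(r + I*sqrt(2)))
Y = 896 - 112*I*sqrt(2) (Y = 7*(2*(4*(-2))*(4*(-2) + I*sqrt(2))) = 7*(2*(-8)*(-8 + I*sqrt(2))) = 7*(128 - 16*I*sqrt(2)) = 896 - 112*I*sqrt(2) ≈ 896.0 - 158.39*I)
Y*2 + 3 = (896 - 112*I*sqrt(2))*2 + 3 = (1792 - 224*I*sqrt(2)) + 3 = 1795 - 224*I*sqrt(2)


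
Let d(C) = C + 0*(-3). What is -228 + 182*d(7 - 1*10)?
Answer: -774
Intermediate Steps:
d(C) = C (d(C) = C + 0 = C)
-228 + 182*d(7 - 1*10) = -228 + 182*(7 - 1*10) = -228 + 182*(7 - 10) = -228 + 182*(-3) = -228 - 546 = -774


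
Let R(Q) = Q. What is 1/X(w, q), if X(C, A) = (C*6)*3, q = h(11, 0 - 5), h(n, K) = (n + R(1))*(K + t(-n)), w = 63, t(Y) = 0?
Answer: 1/1134 ≈ 0.00088183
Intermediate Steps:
h(n, K) = K*(1 + n) (h(n, K) = (n + 1)*(K + 0) = (1 + n)*K = K*(1 + n))
q = -60 (q = (0 - 5)*(1 + 11) = -5*12 = -60)
X(C, A) = 18*C (X(C, A) = (6*C)*3 = 18*C)
1/X(w, q) = 1/(18*63) = 1/1134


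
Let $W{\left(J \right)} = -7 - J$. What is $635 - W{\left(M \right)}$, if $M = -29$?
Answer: $613$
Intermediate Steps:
$635 - W{\left(M \right)} = 635 - \left(-7 - -29\right) = 635 - \left(-7 + 29\right) = 635 - 22 = 613$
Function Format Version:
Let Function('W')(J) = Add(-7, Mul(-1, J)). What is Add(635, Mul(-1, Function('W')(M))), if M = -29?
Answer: 613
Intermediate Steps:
Add(635, Mul(-1, Function('W')(M))) = Add(635, Mul(-1, Add(-7, Mul(-1, -29)))) = Add(635, Mul(-1, Add(-7, 29))) = Add(635, Mul(-1, 22)) = Add(635, -22) = 613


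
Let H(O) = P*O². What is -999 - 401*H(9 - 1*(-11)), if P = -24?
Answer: 3848601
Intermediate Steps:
H(O) = -24*O²
-999 - 401*H(9 - 1*(-11)) = -999 - (-9624)*(9 - 1*(-11))² = -999 - (-9624)*(9 + 11)² = -999 - (-9624)*20² = -999 - (-9624)*400 = -999 - 401*(-9600) = -999 + 3849600 = 3848601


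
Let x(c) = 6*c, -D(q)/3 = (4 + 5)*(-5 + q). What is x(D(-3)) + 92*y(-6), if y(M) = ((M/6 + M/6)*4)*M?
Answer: 5712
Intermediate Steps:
D(q) = 135 - 27*q (D(q) = -3*(4 + 5)*(-5 + q) = -27*(-5 + q) = -3*(-45 + 9*q) = 135 - 27*q)
y(M) = 4*M²/3 (y(M) = ((M*(⅙) + M*(⅙))*4)*M = ((M/6 + M/6)*4)*M = ((M/3)*4)*M = (4*M/3)*M = 4*M²/3)
x(D(-3)) + 92*y(-6) = 6*(135 - 27*(-3)) + 92*((4/3)*(-6)²) = 6*(135 + 81) + 92*((4/3)*36) = 6*216 + 92*48 = 1296 + 4416 = 5712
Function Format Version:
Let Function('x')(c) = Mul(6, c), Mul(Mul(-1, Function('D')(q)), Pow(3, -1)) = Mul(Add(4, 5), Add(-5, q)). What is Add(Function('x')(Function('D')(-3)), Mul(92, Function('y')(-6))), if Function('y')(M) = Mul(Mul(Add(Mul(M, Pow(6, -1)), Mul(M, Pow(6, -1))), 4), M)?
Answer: 5712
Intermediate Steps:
Function('D')(q) = Add(135, Mul(-27, q)) (Function('D')(q) = Mul(-3, Mul(Add(4, 5), Add(-5, q))) = Mul(-3, Mul(9, Add(-5, q))) = Mul(-3, Add(-45, Mul(9, q))) = Add(135, Mul(-27, q)))
Function('y')(M) = Mul(Rational(4, 3), Pow(M, 2)) (Function('y')(M) = Mul(Mul(Add(Mul(M, Rational(1, 6)), Mul(M, Rational(1, 6))), 4), M) = Mul(Mul(Add(Mul(Rational(1, 6), M), Mul(Rational(1, 6), M)), 4), M) = Mul(Mul(Mul(Rational(1, 3), M), 4), M) = Mul(Mul(Rational(4, 3), M), M) = Mul(Rational(4, 3), Pow(M, 2)))
Add(Function('x')(Function('D')(-3)), Mul(92, Function('y')(-6))) = Add(Mul(6, Add(135, Mul(-27, -3))), Mul(92, Mul(Rational(4, 3), Pow(-6, 2)))) = Add(Mul(6, Add(135, 81)), Mul(92, Mul(Rational(4, 3), 36))) = Add(Mul(6, 216), Mul(92, 48)) = Add(1296, 4416) = 5712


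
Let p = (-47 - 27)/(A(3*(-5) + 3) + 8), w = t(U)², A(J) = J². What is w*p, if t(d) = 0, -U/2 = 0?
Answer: 0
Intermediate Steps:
U = 0 (U = -2*0 = 0)
w = 0 (w = 0² = 0)
p = -37/76 (p = (-47 - 27)/((3*(-5) + 3)² + 8) = -74/((-15 + 3)² + 8) = -74/((-12)² + 8) = -74/(144 + 8) = -74/152 = -74*1/152 = -37/76 ≈ -0.48684)
w*p = 0*(-37/76) = 0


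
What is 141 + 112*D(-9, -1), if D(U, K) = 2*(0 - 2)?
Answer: -307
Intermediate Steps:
D(U, K) = -4 (D(U, K) = 2*(-2) = -4)
141 + 112*D(-9, -1) = 141 + 112*(-4) = 141 - 448 = -307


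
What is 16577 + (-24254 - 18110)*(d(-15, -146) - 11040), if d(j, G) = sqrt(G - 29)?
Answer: 467715137 - 211820*I*sqrt(7) ≈ 4.6772e+8 - 5.6042e+5*I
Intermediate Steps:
d(j, G) = sqrt(-29 + G)
16577 + (-24254 - 18110)*(d(-15, -146) - 11040) = 16577 + (-24254 - 18110)*(sqrt(-29 - 146) - 11040) = 16577 - 42364*(sqrt(-175) - 11040) = 16577 - 42364*(5*I*sqrt(7) - 11040) = 16577 - 42364*(-11040 + 5*I*sqrt(7)) = 16577 + (467698560 - 211820*I*sqrt(7)) = 467715137 - 211820*I*sqrt(7)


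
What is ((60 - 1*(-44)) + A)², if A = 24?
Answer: 16384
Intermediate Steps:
((60 - 1*(-44)) + A)² = ((60 - 1*(-44)) + 24)² = ((60 + 44) + 24)² = (104 + 24)² = 128² = 16384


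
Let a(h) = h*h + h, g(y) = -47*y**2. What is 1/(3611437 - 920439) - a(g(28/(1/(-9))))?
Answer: -23972377524198350687/2690998 ≈ -8.9084e+12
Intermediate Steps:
a(h) = h + h**2 (a(h) = h**2 + h = h + h**2)
1/(3611437 - 920439) - a(g(28/(1/(-9)))) = 1/(3611437 - 920439) - (-47*(28/(1/(-9)))**2)*(1 - 47*(28/(1/(-9)))**2) = 1/2690998 - (-47*(28/(-1/9))**2)*(1 - 47*(28/(-1/9))**2) = 1/2690998 - (-47*(28*(-9))**2)*(1 - 47*(28*(-9))**2) = 1/2690998 - (-47*(-252)**2)*(1 - 47*(-252)**2) = 1/2690998 - (-47*63504)*(1 - 47*63504) = 1/2690998 - (-2984688)*(1 - 2984688) = 1/2690998 - (-2984688)*(-2984687) = 1/2690998 - 1*8908359472656 = 1/2690998 - 8908359472656 = -23972377524198350687/2690998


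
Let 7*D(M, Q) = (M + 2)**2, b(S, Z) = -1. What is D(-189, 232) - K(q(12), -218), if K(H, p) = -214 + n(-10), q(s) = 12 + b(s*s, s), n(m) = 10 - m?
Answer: 36327/7 ≈ 5189.6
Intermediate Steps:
D(M, Q) = (2 + M)**2/7 (D(M, Q) = (M + 2)**2/7 = (2 + M)**2/7)
q(s) = 11 (q(s) = 12 - 1 = 11)
K(H, p) = -194 (K(H, p) = -214 + (10 - 1*(-10)) = -214 + (10 + 10) = -214 + 20 = -194)
D(-189, 232) - K(q(12), -218) = (2 - 189)**2/7 - 1*(-194) = (1/7)*(-187)**2 + 194 = (1/7)*34969 + 194 = 34969/7 + 194 = 36327/7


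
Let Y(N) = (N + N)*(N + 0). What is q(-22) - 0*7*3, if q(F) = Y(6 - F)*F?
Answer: -34496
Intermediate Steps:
Y(N) = 2*N**2 (Y(N) = (2*N)*N = 2*N**2)
q(F) = 2*F*(6 - F)**2 (q(F) = (2*(6 - F)**2)*F = 2*F*(6 - F)**2)
q(-22) - 0*7*3 = 2*(-22)*(-6 - 22)**2 - 0*7*3 = 2*(-22)*(-28)**2 - 0*3 = 2*(-22)*784 - 1*0 = -34496 + 0 = -34496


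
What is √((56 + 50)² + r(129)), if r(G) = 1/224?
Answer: √35236110/56 ≈ 106.00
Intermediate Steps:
r(G) = 1/224
√((56 + 50)² + r(129)) = √((56 + 50)² + 1/224) = √(106² + 1/224) = √(11236 + 1/224) = √(2516865/224) = √35236110/56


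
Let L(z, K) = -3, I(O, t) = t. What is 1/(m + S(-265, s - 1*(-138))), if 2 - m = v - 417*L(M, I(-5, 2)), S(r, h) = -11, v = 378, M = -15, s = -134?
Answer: -1/1638 ≈ -0.00061050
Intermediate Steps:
m = -1627 (m = 2 - (378 - 417*(-3)) = 2 - (378 + 1251) = 2 - 1*1629 = 2 - 1629 = -1627)
1/(m + S(-265, s - 1*(-138))) = 1/(-1627 - 11) = 1/(-1638) = -1/1638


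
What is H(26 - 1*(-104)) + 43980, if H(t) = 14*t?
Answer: 45800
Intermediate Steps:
H(26 - 1*(-104)) + 43980 = 14*(26 - 1*(-104)) + 43980 = 14*(26 + 104) + 43980 = 14*130 + 43980 = 1820 + 43980 = 45800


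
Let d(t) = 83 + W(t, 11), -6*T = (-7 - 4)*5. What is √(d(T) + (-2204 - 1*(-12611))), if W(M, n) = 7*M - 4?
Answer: √379806/6 ≈ 102.71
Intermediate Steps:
W(M, n) = -4 + 7*M
T = 55/6 (T = -(-7 - 4)*5/6 = -(-11)*5/6 = -⅙*(-55) = 55/6 ≈ 9.1667)
d(t) = 79 + 7*t (d(t) = 83 + (-4 + 7*t) = 79 + 7*t)
√(d(T) + (-2204 - 1*(-12611))) = √((79 + 7*(55/6)) + (-2204 - 1*(-12611))) = √((79 + 385/6) + (-2204 + 12611)) = √(859/6 + 10407) = √(63301/6) = √379806/6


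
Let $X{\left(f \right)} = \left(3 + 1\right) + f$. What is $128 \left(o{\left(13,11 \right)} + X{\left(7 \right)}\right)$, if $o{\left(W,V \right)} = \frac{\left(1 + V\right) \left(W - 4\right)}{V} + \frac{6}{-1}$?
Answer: $\frac{20864}{11} \approx 1896.7$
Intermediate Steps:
$X{\left(f \right)} = 4 + f$
$o{\left(W,V \right)} = -6 + \frac{\left(1 + V\right) \left(-4 + W\right)}{V}$ ($o{\left(W,V \right)} = \frac{\left(1 + V\right) \left(-4 + W\right)}{V} + 6 \left(-1\right) = \frac{\left(1 + V\right) \left(-4 + W\right)}{V} - 6 = -6 + \frac{\left(1 + V\right) \left(-4 + W\right)}{V}$)
$128 \left(o{\left(13,11 \right)} + X{\left(7 \right)}\right) = 128 \left(\frac{-4 + 13 + 11 \left(-10 + 13\right)}{11} + \left(4 + 7\right)\right) = 128 \left(\frac{-4 + 13 + 11 \cdot 3}{11} + 11\right) = 128 \left(\frac{-4 + 13 + 33}{11} + 11\right) = 128 \left(\frac{1}{11} \cdot 42 + 11\right) = 128 \left(\frac{42}{11} + 11\right) = 128 \cdot \frac{163}{11} = \frac{20864}{11}$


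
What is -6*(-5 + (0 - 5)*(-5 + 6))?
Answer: 60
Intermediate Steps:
-6*(-5 + (0 - 5)*(-5 + 6)) = -6*(-5 - 5*1) = -6*(-5 - 5) = -6*(-10) = 60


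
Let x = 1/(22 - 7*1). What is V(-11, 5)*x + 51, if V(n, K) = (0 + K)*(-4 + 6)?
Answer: 155/3 ≈ 51.667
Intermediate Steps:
V(n, K) = 2*K (V(n, K) = K*2 = 2*K)
x = 1/15 (x = 1/(22 - 7) = 1/15 ≈ 0.066667)
V(-11, 5)*x + 51 = (2*5)*(1/15) + 51 = 10*(1/15) + 51 = 2/3 + 51 = 155/3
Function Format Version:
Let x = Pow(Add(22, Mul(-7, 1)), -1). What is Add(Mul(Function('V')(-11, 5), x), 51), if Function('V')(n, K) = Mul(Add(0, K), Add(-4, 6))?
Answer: Rational(155, 3) ≈ 51.667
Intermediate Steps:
Function('V')(n, K) = Mul(2, K) (Function('V')(n, K) = Mul(K, 2) = Mul(2, K))
x = Rational(1, 15) (x = Pow(Add(22, -7), -1) = Pow(15, -1) = Rational(1, 15) ≈ 0.066667)
Add(Mul(Function('V')(-11, 5), x), 51) = Add(Mul(Mul(2, 5), Rational(1, 15)), 51) = Add(Mul(10, Rational(1, 15)), 51) = Add(Rational(2, 3), 51) = Rational(155, 3)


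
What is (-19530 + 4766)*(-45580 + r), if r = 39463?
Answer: 90311388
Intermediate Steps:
(-19530 + 4766)*(-45580 + r) = (-19530 + 4766)*(-45580 + 39463) = -14764*(-6117) = 90311388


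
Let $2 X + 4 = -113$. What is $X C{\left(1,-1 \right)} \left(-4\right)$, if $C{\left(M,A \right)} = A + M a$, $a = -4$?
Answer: $-1170$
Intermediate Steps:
$X = - \frac{117}{2}$ ($X = -2 + \frac{1}{2} \left(-113\right) = -2 - \frac{113}{2} = - \frac{117}{2} \approx -58.5$)
$C{\left(M,A \right)} = A - 4 M$ ($C{\left(M,A \right)} = A + M \left(-4\right) = A - 4 M$)
$X C{\left(1,-1 \right)} \left(-4\right) = - \frac{117 \left(-1 - 4\right)}{2} \left(-4\right) = \left(- \frac{117}{2}\right) \left(-5\right) \left(-4\right) = \frac{585}{2} \left(-4\right) = -1170$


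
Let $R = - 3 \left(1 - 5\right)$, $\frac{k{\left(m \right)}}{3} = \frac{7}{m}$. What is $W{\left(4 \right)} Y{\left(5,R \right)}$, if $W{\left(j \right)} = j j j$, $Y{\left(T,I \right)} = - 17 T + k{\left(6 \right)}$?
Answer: $-5216$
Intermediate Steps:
$k{\left(m \right)} = \frac{21}{m}$ ($k{\left(m \right)} = 3 \frac{7}{m} = \frac{21}{m}$)
$R = 12$ ($R = \left(-3\right) \left(-4\right) = 12$)
$Y{\left(T,I \right)} = \frac{7}{2} - 17 T$ ($Y{\left(T,I \right)} = - 17 T + \frac{21}{6} = - 17 T + 21 \cdot \frac{1}{6} = - 17 T + \frac{7}{2} = \frac{7}{2} - 17 T$)
$W{\left(j \right)} = j^{3}$ ($W{\left(j \right)} = j j^{2} = j^{3}$)
$W{\left(4 \right)} Y{\left(5,R \right)} = 4^{3} \left(\frac{7}{2} - 85\right) = 64 \left(\frac{7}{2} - 85\right) = 64 \left(- \frac{163}{2}\right) = -5216$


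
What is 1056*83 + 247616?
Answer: 335264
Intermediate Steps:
1056*83 + 247616 = 87648 + 247616 = 335264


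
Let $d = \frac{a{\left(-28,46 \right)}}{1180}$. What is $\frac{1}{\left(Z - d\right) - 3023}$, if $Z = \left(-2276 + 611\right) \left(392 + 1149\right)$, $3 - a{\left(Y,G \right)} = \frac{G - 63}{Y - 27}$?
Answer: $- \frac{16225}{41678585337} \approx -3.8929 \cdot 10^{-7}$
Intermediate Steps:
$a{\left(Y,G \right)} = 3 - \frac{-63 + G}{-27 + Y}$ ($a{\left(Y,G \right)} = 3 - \frac{G - 63}{Y - 27} = 3 - \frac{-63 + G}{-27 + Y}$)
$d = \frac{37}{16225}$ ($d = \frac{\frac{1}{-27 - 28} \left(-18 - 46 + 3 \left(-28\right)\right)}{1180} = \frac{-18 - 46 - 84}{-55} \cdot \frac{1}{1180} = \left(- \frac{1}{55}\right) \left(-148\right) \frac{1}{1180} = \frac{148}{55} \cdot \frac{1}{1180} = \frac{37}{16225} \approx 0.0022804$)
$Z = -2565765$ ($Z = \left(-1665\right) 1541 = -2565765$)
$\frac{1}{\left(Z - d\right) - 3023} = \frac{1}{\left(-2565765 - \frac{37}{16225}\right) - 3023} = \frac{1}{- \frac{41629537162}{16225} - 3023} = \frac{1}{- \frac{41678585337}{16225}} = - \frac{16225}{41678585337}$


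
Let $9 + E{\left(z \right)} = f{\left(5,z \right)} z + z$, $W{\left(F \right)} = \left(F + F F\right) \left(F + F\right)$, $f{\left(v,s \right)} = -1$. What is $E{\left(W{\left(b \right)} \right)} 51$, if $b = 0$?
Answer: $-459$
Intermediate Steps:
$W{\left(F \right)} = 2 F \left(F + F^{2}\right)$ ($W{\left(F \right)} = \left(F + F^{2}\right) 2 F = 2 F \left(F + F^{2}\right)$)
$E{\left(z \right)} = -9$ ($E{\left(z \right)} = -9 + \left(- z + z\right) = -9 + 0 = -9$)
$E{\left(W{\left(b \right)} \right)} 51 = \left(-9\right) 51 = -459$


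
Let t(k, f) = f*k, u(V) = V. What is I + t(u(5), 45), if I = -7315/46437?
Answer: 10441010/46437 ≈ 224.84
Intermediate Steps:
I = -7315/46437 (I = -7315*1/46437 = -7315/46437 ≈ -0.15753)
I + t(u(5), 45) = -7315/46437 + 45*5 = -7315/46437 + 225 = 10441010/46437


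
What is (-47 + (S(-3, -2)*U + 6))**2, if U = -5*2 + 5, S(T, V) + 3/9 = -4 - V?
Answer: 7744/9 ≈ 860.44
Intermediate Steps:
S(T, V) = -13/3 - V (S(T, V) = -1/3 + (-4 - V) = -13/3 - V)
U = -5 (U = -10 + 5 = -5)
(-47 + (S(-3, -2)*U + 6))**2 = (-47 + ((-13/3 - 1*(-2))*(-5) + 6))**2 = (-47 + ((-13/3 + 2)*(-5) + 6))**2 = (-47 + (-7/3*(-5) + 6))**2 = (-47 + (35/3 + 6))**2 = (-47 + 53/3)**2 = (-88/3)**2 = 7744/9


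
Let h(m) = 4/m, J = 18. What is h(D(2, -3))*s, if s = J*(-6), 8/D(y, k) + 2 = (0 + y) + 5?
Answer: -270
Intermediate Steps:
D(y, k) = 8/(3 + y) (D(y, k) = 8/(-2 + ((0 + y) + 5)) = 8/(-2 + (y + 5)) = 8/(-2 + (5 + y)) = 8/(3 + y))
s = -108 (s = 18*(-6) = -108)
h(D(2, -3))*s = (4/((8/(3 + 2))))*(-108) = (4/((8/5)))*(-108) = (4/((8*(⅕))))*(-108) = (4/(8/5))*(-108) = (4*(5/8))*(-108) = (5/2)*(-108) = -270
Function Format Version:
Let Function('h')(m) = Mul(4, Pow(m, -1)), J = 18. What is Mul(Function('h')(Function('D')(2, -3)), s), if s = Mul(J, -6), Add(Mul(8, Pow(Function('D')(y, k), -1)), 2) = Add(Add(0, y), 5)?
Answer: -270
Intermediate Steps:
Function('D')(y, k) = Mul(8, Pow(Add(3, y), -1)) (Function('D')(y, k) = Mul(8, Pow(Add(-2, Add(Add(0, y), 5)), -1)) = Mul(8, Pow(Add(-2, Add(y, 5)), -1)) = Mul(8, Pow(Add(-2, Add(5, y)), -1)) = Mul(8, Pow(Add(3, y), -1)))
s = -108 (s = Mul(18, -6) = -108)
Mul(Function('h')(Function('D')(2, -3)), s) = Mul(Mul(4, Pow(Mul(8, Pow(Add(3, 2), -1)), -1)), -108) = Mul(Mul(4, Pow(Mul(8, Pow(5, -1)), -1)), -108) = Mul(Mul(4, Pow(Mul(8, Rational(1, 5)), -1)), -108) = Mul(Mul(4, Pow(Rational(8, 5), -1)), -108) = Mul(Mul(4, Rational(5, 8)), -108) = Mul(Rational(5, 2), -108) = -270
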